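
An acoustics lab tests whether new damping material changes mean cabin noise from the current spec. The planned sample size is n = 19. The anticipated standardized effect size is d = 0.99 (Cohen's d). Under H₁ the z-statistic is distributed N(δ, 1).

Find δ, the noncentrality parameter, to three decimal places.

δ ≈ 4.315

The noncentrality parameter scales effect size by the design's sample-size factor: δ = d·√n = 0.99 × √19 = 4.3153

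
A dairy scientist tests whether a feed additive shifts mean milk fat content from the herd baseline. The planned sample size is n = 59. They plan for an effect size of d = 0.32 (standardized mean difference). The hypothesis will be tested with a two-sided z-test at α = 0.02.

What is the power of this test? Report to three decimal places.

Noncentrality parameter: δ = d·√n = 0.32 × √59 = 2.4580
Two-sided α = 0.02 → critical value z_{0.01} = 2.326.
Power = Φ(δ − 2.326) + Φ(−δ − 2.326) = Φ(0.132) + Φ(-4.784) = 0.5524 + 0.0000 = 0.5524.

Power ≈ 0.552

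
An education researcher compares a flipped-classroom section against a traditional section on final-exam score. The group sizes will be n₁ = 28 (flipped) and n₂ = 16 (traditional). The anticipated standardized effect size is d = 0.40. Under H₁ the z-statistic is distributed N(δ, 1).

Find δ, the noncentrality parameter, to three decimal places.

δ ≈ 1.276

δ = d / √(1/n₁ + 1/n₂) = 0.40 / √(1/28 + 1/16) = 1.2764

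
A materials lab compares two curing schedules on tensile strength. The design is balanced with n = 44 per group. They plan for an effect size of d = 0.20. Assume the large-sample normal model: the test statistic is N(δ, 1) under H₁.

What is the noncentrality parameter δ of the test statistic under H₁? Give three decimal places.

δ = d·√(n/2) = 0.20 × √(44/2) = 0.9381

δ ≈ 0.938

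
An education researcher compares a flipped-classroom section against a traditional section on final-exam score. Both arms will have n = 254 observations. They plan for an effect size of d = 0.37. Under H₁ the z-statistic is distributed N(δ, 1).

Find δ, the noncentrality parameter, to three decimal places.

δ ≈ 4.170

The noncentrality parameter scales effect size by the design's sample-size factor: δ = d·√(n/2) = 0.37 × √(254/2) = 4.1697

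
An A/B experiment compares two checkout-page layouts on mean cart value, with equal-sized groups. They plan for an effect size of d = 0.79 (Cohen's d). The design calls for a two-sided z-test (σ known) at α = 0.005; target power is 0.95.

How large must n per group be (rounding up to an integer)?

For power 0.95 need Φ(δ − z_{0.0025}) = 0.95, so δ = z_{0.0025} + z_{0.05} = 2.807 + 1.645 = 4.452.
(Ignoring the negligible lower-tail rejection probability gives the usual closed-form inversion.)
δ = d·√(n/2) ⇒ n = 2(δ/d)² = 2 × (4.452 / 0.79)² = 63.51.
Round up to the next whole unit.

n = 64 per group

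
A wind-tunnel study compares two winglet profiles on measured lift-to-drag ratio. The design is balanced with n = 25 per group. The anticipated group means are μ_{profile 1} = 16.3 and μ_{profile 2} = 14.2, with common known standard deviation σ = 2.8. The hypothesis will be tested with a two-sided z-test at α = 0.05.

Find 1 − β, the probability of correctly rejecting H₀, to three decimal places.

Power ≈ 0.755

Standardized effect: d = |μ_{profile 1} − μ_{profile 2}| / σ = |16.3 − 14.2| / 2.8 = 0.7500
Noncentrality parameter: δ = d·√(n/2) = 0.7500 × √(25/2) = 2.6517
Critical value for a two-sided test at α = 0.05: z_{α/2} = 1.960.
Power = Φ(δ − 1.960) + Φ(−δ − 1.960) = Φ(0.692) + Φ(-4.612) = 0.7554 + 0.0000 = 0.7554.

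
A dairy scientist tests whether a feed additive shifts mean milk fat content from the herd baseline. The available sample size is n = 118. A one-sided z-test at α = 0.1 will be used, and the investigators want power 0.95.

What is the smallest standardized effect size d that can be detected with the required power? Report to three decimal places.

d ≈ 0.269

Required noncentrality: δ = z_{0.1} + z_{0.05} = 1.282 + 1.645 = 2.926.
δ = d·√n ⇒ d = δ/√n = 2.926/√118 = 0.2694.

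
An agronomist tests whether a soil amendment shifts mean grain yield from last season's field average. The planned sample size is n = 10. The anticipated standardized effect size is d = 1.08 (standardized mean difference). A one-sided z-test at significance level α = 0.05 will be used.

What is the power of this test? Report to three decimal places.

Power ≈ 0.962

Noncentrality parameter: δ = d·√n = 1.08 × √10 = 3.4153
One-sided α = 0.05 → critical value z_{0.05} = 1.645.
Power = P(Z > 1.645 − δ) = Φ(1.770) = 0.9617.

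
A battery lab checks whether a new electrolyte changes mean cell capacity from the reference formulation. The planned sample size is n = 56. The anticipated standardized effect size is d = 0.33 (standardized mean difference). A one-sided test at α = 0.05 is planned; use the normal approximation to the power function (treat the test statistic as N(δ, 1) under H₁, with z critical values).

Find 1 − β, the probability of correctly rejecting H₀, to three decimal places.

Noncentrality parameter: δ = d·√n = 0.33 × √56 = 2.4695
Critical value for a one-sided test at α = 0.05: z_α = 1.645.
Power = Φ(δ − 1.645) = Φ(0.825) = 0.7952.

Power ≈ 0.795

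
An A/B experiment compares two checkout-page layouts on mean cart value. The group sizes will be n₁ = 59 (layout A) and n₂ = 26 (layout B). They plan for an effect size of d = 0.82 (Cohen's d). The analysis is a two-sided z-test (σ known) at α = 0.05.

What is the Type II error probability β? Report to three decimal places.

Noncentrality parameter: δ = d / √(1/n₁ + 1/n₂) = 0.82 / √(1/59 + 1/26) = 3.4835
Two-sided α = 0.05 → critical value z_{0.025} = 1.960.
Power = Φ(δ − 1.960) + Φ(−δ − 1.960) = Φ(1.524) + Φ(-5.443) = 0.9362 + 0.0000 = 0.9362.
Type II error: β = 1 − power = 1 − 0.9362 = 0.0638.

β ≈ 0.064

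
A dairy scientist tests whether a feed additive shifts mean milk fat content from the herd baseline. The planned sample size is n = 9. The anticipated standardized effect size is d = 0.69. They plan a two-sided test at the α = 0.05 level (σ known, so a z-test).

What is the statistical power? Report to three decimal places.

Noncentrality parameter: δ = d·√n = 0.69 × √9 = 2.0700
Two-sided α = 0.05 → critical value z_{0.025} = 1.960.
Power = Φ(δ − 1.960) + Φ(−δ − 1.960) = Φ(0.110) + Φ(-4.030) = 0.5438 + 0.0000 = 0.5438.

Power ≈ 0.544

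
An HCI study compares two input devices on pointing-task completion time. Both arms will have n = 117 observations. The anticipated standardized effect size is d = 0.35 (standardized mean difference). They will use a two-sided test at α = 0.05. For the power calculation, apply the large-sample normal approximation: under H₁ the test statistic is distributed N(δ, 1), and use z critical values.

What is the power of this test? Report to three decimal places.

Power ≈ 0.763

Noncentrality parameter: δ = d·√(n/2) = 0.35 × √(117/2) = 2.6770
Two-sided α = 0.05 → critical value z_{0.025} = 1.960.
Power = Φ(δ − 1.960) + Φ(−δ − 1.960) = Φ(0.717) + Φ(-4.637) = 0.7633 + 0.0000 = 0.7633.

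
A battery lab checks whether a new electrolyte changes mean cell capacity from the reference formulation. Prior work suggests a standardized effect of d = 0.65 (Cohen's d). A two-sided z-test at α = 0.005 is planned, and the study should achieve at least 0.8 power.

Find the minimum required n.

n = 32

Set Φ(δ − 2.807) = 0.8; then δ − 2.807 = Φ⁻¹(0.8) = 0.842, giving δ = 3.649.
(The Φ(−δ − z_{α/2}) term is vanishingly small for δ > 0 and is dropped in the standard sample-size formula.)
δ = d·√n ⇒ n = (δ/d)² = (3.649 / 0.65)² = 31.51.
Round up to the next whole unit.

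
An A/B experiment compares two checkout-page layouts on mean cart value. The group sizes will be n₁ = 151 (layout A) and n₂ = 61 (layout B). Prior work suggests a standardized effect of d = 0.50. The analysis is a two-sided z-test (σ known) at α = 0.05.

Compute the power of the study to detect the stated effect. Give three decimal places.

Noncentrality parameter: λ = d / √(1/n₁ + 1/n₂) = 0.50 / √(1/151 + 1/61) = 3.2958
Critical value for a two-sided test at α = 0.05: z_{α/2} = 1.960.
Power = Φ(λ − 1.960) + Φ(−λ − 1.960) = Φ(1.336) + Φ(-5.256) = 0.9092 + 0.0000 = 0.9092.

Power ≈ 0.909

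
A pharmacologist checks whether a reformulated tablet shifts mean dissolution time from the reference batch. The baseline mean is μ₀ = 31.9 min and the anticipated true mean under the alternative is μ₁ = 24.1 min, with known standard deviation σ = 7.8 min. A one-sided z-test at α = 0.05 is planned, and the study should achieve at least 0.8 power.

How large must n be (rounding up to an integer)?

n = 7

Standardized effect: d = |μ₁ − μ₀| / σ = |24.1 − 31.9| / 7.8 = 1.0000
Set Φ(δ − 1.645) = 0.8; then δ − 1.645 = Φ⁻¹(0.8) = 0.842, giving δ = 2.486.
δ = d·√n ⇒ n = (δ/d)² = (2.486 / 1.0000)² = 6.18.
Round up to the next whole unit.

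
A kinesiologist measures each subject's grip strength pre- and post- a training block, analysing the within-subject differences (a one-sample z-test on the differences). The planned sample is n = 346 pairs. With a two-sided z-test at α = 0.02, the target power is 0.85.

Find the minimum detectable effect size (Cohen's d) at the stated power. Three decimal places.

d ≈ 0.181

Need Φ(δ − 2.326) = 0.85, so δ = 2.326 + 1.036 = 3.363.
(The second rejection-region term Φ(−δ − z_{α/2}) is negligible and dropped.)
δ = d·√n ⇒ d = δ/√n = 3.363/√346 = 0.1808.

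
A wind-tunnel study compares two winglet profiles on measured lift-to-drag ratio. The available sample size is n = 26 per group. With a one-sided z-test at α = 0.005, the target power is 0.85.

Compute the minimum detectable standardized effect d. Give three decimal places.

d ≈ 1.002

Required noncentrality: δ = z_{0.005} + z_{0.15} = 2.576 + 1.036 = 3.612.
δ = d·√(n/2) ⇒ d = δ/√(n/2) = 3.612/√(26/2) = 1.0019.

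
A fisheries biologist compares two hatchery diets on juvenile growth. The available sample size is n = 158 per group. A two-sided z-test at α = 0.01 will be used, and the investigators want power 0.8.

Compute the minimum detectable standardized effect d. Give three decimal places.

d ≈ 0.384

Required noncentrality: δ = z_{0.005} + z_{0.20} = 2.576 + 0.842 = 3.417.
(Lower-tail contribution to power is negligible for δ > 0.)
δ = d·√(n/2) ⇒ d = δ/√(n/2) = 3.417/√(158/2) = 0.3845.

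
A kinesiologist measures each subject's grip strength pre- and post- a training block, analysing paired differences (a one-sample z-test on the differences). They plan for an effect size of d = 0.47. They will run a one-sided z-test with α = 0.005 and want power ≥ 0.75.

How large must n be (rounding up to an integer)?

n = 48

Set Φ(δ − 2.576) = 0.75; then δ − 2.576 = Φ⁻¹(0.75) = 0.674, giving δ = 3.250.
δ = d·√n ⇒ n = (δ/d)² = (3.250 / 0.47)² = 47.83.
Rounding up, n = 48.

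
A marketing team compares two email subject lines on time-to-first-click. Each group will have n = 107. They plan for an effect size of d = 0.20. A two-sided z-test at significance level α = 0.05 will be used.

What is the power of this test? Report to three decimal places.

Power ≈ 0.310

Noncentrality parameter: δ = d·√(n/2) = 0.20 × √(107/2) = 1.4629
Critical value for a two-sided test at α = 0.05: z_{α/2} = 1.960.
Power = Φ(δ − 1.960) + Φ(−δ − 1.960) = Φ(-0.497) + Φ(-3.423) = 0.3096 + 0.0003 = 0.3099.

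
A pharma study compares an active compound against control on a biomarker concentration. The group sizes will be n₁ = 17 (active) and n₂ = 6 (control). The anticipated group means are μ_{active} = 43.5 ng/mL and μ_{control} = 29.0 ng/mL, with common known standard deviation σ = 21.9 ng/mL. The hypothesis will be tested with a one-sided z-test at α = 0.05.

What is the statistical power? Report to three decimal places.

Power ≈ 0.401

Standardized effect: d = |μ_{active} − μ_{control}| / σ = |43.5 − 29.0| / 21.9 = 0.6621
Noncentrality parameter: δ = d / √(1/n₁ + 1/n₂) = 0.6621 / √(1/17 + 1/6) = 1.3943
One-sided α = 0.05 → critical value z_{0.05} = 1.645.
Power = P(Z > 1.645 − δ) = Φ(-0.251) = 0.4011.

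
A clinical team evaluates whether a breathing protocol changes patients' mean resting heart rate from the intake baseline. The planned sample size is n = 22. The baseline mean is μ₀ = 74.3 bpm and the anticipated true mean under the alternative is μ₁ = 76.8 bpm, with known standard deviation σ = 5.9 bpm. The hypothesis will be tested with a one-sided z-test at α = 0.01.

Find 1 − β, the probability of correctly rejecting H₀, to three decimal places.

Power ≈ 0.367

Standardized effect: d = |μ₁ − μ₀| / σ = |76.8 − 74.3| / 5.9 = 0.4237
Noncentrality parameter: δ = d·√n = 0.4237 × √22 = 1.9875
One-sided α = 0.01 → critical value z_{0.01} = 2.326.
Power = Φ(δ − 2.326) = Φ(-0.339) = 0.3673.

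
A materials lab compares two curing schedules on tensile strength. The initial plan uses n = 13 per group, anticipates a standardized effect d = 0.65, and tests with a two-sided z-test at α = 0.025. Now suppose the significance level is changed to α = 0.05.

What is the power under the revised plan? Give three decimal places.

δ = d·√(n/2) = 0.65 × √(13/2) = 1.6572 (unchanged). New critical value: z_{0.025} = 1.960.
Revised power = Φ(δ − 1.960) + Φ(−δ − 1.960) = Φ(-0.303) + Φ(-3.617) = 0.3810 + 0.0001 = 0.3812.

Power ≈ 0.381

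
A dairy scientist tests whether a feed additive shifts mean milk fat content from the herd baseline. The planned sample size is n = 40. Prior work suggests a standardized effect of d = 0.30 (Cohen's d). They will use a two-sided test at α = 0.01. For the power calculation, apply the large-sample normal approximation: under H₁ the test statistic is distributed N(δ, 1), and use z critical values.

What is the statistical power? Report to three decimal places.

Noncentrality parameter: δ = d·√n = 0.30 × √40 = 1.8974
Critical value for a two-sided test at α = 0.01: z_{α/2} = 2.576.
Power = Φ(δ − 2.576) + Φ(−δ − 2.576) = Φ(-0.678) + Φ(-4.473) = 0.2487 + 0.0000 = 0.2487.

Power ≈ 0.249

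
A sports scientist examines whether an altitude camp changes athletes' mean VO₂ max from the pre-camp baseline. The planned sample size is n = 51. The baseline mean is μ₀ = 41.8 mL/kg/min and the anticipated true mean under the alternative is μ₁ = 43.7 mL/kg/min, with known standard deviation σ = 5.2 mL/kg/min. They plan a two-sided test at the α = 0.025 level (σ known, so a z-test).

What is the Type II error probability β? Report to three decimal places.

β ≈ 0.356

Standardized effect: d = |μ₁ − μ₀| / σ = |43.7 − 41.8| / 5.2 = 0.3654
Noncentrality parameter: δ = d·√n = 0.3654 × √51 = 2.6094
Critical value for a two-sided test at α = 0.025: z_{α/2} = 2.241.
Power = Φ(δ − 2.241) + Φ(−δ − 2.241) = Φ(0.368) + Φ(-4.851) = 0.6436 + 0.0000 = 0.6436.
Type II error: β = 1 − power = 1 − 0.6436 = 0.3564.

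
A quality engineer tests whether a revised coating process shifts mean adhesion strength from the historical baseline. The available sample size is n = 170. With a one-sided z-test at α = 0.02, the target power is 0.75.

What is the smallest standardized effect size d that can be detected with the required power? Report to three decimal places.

d ≈ 0.209

Required noncentrality: δ = z_{0.02} + z_{0.25} = 2.054 + 0.674 = 2.728.
δ = d·√n ⇒ d = δ/√n = 2.728/√170 = 0.2092.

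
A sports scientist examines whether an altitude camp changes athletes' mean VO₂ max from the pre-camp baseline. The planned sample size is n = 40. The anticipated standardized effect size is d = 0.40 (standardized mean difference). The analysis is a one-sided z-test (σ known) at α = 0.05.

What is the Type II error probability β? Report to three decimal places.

Noncentrality parameter: δ = d·√n = 0.40 × √40 = 2.5298
One-sided α = 0.05 → critical value z_{0.05} = 1.645.
Power = Φ(δ − 1.645) = Φ(0.885) = 0.8119.
Type II error: β = 1 − power = 1 − 0.8119 = 0.1881.

β ≈ 0.188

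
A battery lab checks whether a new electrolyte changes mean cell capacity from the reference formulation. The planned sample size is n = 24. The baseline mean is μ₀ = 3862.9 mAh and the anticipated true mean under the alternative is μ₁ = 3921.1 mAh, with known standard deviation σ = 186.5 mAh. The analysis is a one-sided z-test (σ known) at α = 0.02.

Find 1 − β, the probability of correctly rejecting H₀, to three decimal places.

Power ≈ 0.300

Standardized effect: d = |μ₁ − μ₀| / σ = |3921.1 − 3862.9| / 186.5 = 0.3121
Noncentrality parameter: δ = d·√n = 0.3121 × √24 = 1.5288
Critical value for a one-sided test at α = 0.02: z_α = 2.054.
Power = P(Z > 2.054 − δ) = Φ(-0.525) = 0.2998.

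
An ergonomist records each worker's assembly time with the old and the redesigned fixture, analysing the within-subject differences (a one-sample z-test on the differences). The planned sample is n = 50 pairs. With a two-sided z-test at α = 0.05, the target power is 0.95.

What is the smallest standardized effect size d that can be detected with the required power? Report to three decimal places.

d ≈ 0.510

Required noncentrality: δ = z_{0.025} + z_{0.05} = 1.960 + 1.645 = 3.605.
(The second rejection-region term Φ(−δ − z_{α/2}) is negligible and dropped.)
δ = d·√n ⇒ d = δ/√n = 3.605/√50 = 0.5098.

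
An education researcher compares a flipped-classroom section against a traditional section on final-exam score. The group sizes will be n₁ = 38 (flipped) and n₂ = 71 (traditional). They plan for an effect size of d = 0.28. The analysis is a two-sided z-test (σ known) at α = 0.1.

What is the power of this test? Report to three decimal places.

Power ≈ 0.402

Noncentrality parameter: δ = d / √(1/n₁ + 1/n₂) = 0.28 / √(1/38 + 1/71) = 1.3930
Two-sided α = 0.1 → critical value z_{0.05} = 1.645.
Power = Φ(δ − 1.645) + Φ(−δ − 1.645) = Φ(-0.252) + Φ(-3.038) = 0.4006 + 0.0012 = 0.4018.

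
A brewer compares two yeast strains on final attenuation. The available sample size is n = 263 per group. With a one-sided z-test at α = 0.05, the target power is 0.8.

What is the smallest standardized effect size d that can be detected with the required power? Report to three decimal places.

d ≈ 0.217

Required noncentrality: δ = z_{0.05} + z_{0.20} = 1.645 + 0.842 = 2.486.
δ = d·√(n/2) ⇒ d = δ/√(n/2) = 2.486/√(263/2) = 0.2168.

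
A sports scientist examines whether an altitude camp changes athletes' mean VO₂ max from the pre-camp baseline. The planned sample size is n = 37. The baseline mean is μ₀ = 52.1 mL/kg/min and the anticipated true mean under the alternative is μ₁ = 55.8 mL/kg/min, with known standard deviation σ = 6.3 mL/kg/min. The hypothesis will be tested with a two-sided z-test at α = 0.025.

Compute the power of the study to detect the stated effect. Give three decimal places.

Standardized effect: d = |μ₁ − μ₀| / σ = |55.8 − 52.1| / 6.3 = 0.5873
Noncentrality parameter: λ = d·√n = 0.5873 × √37 = 3.5724
Critical value for a two-sided test at α = 0.025: z_{α/2} = 2.241.
Power = Φ(λ − 2.241) + Φ(−λ − 2.241) = Φ(1.331) + Φ(-5.814) = 0.9084 + 0.0000 = 0.9084.

Power ≈ 0.908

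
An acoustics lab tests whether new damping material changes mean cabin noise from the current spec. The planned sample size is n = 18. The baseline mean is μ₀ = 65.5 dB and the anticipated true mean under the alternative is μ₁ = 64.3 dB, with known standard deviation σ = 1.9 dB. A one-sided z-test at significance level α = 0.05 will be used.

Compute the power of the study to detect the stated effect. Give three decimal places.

Standardized effect: d = |μ₁ − μ₀| / σ = |64.3 − 65.5| / 1.9 = 0.6316
Noncentrality parameter: δ = d·√n = 0.6316 × √18 = 2.6796
One-sided α = 0.05 → critical value z_{0.05} = 1.645.
Power = P(Z > 1.645 − δ) = Φ(1.035) = 0.8496.

Power ≈ 0.850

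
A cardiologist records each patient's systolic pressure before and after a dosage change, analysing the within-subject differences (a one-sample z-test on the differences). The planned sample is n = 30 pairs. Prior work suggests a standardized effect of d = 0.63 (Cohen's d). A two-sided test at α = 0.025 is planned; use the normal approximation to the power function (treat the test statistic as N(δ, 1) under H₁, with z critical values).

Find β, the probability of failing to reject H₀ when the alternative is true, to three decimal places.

Noncentrality parameter: δ = d·√n = 0.63 × √30 = 3.4507
Critical value for a two-sided test at α = 0.025: z_{α/2} = 2.241.
Power = Φ(δ − 2.241) + Φ(−δ − 2.241) = Φ(1.209) + Φ(-5.692) = 0.8867 + 0.0000 = 0.8867.
Type II error: β = 1 − power = 1 − 0.8867 = 0.1133.

β ≈ 0.113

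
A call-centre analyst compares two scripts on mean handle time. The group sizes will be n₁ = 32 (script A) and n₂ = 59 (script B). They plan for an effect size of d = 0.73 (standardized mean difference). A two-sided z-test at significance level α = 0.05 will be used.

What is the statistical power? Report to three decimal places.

Power ≈ 0.914

Noncentrality parameter: δ = d / √(1/n₁ + 1/n₂) = 0.73 / √(1/32 + 1/59) = 3.3251
Two-sided α = 0.05 → critical value z_{0.025} = 1.960.
Power = Φ(δ − 1.960) + Φ(−δ − 1.960) = Φ(1.365) + Φ(-5.285) = 0.9139 + 0.0000 = 0.9139.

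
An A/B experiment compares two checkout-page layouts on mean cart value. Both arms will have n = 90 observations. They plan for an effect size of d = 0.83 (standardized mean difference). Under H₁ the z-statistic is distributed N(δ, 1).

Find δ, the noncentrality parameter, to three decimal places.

δ ≈ 5.568

The noncentrality parameter scales effect size by the design's sample-size factor: δ = d·√(n/2) = 0.83 × √(90/2) = 5.5678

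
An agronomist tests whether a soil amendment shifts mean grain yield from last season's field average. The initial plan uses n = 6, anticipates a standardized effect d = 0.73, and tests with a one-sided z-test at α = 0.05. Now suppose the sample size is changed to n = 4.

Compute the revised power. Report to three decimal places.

Power ≈ 0.427

With n = 4: δ = d·√n = 0.73 × √4 = 1.4600. Critical value z_{0.05} = 1.645.
Revised power = Φ(δ − 1.645) = Φ(-0.185) = 0.4267.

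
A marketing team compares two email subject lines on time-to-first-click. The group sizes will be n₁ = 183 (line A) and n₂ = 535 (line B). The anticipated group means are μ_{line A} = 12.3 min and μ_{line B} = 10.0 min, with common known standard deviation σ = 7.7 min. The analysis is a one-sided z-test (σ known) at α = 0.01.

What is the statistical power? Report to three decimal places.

Standardized effect: d = |μ_{line A} − μ_{line B}| / σ = |12.3 − 10.0| / 7.7 = 0.2987
Noncentrality parameter: δ = d / √(1/n₁ + 1/n₂) = 0.2987 / √(1/183 + 1/535) = 3.4880
One-sided α = 0.01 → critical value z_{0.01} = 2.326.
Power = P(Z > 2.326 − δ) = Φ(1.162) = 0.8773.

Power ≈ 0.877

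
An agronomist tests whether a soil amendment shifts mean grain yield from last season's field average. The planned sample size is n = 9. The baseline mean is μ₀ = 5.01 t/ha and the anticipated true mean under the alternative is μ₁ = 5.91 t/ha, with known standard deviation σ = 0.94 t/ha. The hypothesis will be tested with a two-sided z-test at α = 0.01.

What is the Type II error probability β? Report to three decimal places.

β ≈ 0.383

Standardized effect: d = |μ₁ − μ₀| / σ = |5.91 − 5.01| / 0.94 = 0.9574
Noncentrality parameter: λ = d·√n = 0.9574 × √9 = 2.8723
Critical value for a two-sided test at α = 0.01: z_{α/2} = 2.576.
Power = Φ(λ − 2.576) + Φ(−λ − 2.576) = Φ(0.297) + Φ(-5.448) = 0.6166 + 0.0000 = 0.6166.
Type II error: β = 1 − power = 1 − 0.6166 = 0.3834.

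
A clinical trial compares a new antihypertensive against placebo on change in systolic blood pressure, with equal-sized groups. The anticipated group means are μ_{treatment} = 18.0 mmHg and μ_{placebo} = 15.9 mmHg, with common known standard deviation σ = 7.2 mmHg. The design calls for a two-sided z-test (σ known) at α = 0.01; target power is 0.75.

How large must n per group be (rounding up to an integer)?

n = 249 per group

Standardized effect: d = |μ_{treatment} − μ_{placebo}| / σ = |18.0 − 15.9| / 7.2 = 0.2917
For power 0.75 need Φ(δ − z_{0.005}) = 0.75, so δ = z_{0.005} + z_{0.25} = 2.576 + 0.674 = 3.250.
(For δ > 0 the lower-tail rejection region contributes negligibly to power, so the one-term inversion is standard.)
δ = d·√(n/2) ⇒ n = 2(δ/d)² = 2 × (3.250 / 0.2917)² = 248.38.
Round up to the next whole unit.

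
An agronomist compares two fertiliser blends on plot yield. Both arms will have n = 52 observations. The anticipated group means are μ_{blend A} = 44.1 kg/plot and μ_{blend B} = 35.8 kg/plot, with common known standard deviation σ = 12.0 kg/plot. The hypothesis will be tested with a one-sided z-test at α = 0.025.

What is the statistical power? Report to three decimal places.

Standardized effect: d = |μ_{blend A} − μ_{blend B}| / σ = |44.1 − 35.8| / 12.0 = 0.6917
Noncentrality parameter: δ = d·√(n/2) = 0.6917 × √(52/2) = 3.5268
Critical value for a one-sided test at α = 0.025: z_α = 1.960.
Power = Φ(δ − 1.960) = Φ(1.567) = 0.9414.

Power ≈ 0.941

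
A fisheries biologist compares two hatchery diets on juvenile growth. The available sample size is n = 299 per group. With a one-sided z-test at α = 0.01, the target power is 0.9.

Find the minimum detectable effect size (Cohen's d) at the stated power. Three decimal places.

d ≈ 0.295

Need Φ(δ − 2.326) = 0.9, so δ = 2.326 + 1.282 = 3.608.
δ = d·√(n/2) ⇒ d = δ/√(n/2) = 3.608/√(299/2) = 0.2951.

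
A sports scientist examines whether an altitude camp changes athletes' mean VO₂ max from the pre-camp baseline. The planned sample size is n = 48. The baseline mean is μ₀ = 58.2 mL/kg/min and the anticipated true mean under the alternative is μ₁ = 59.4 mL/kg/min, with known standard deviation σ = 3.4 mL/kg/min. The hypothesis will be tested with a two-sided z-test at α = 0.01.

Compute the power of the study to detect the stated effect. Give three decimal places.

Standardized effect: d = |μ₁ − μ₀| / σ = |59.4 − 58.2| / 3.4 = 0.3529
Noncentrality parameter: δ = d·√n = 0.3529 × √48 = 2.4452
Critical value for a two-sided test at α = 0.01: z_{α/2} = 2.576.
Power = Φ(δ − 2.576) + Φ(−δ − 2.576) = Φ(-0.131) + Φ(-5.021) = 0.4481 + 0.0000 = 0.4481.

Power ≈ 0.448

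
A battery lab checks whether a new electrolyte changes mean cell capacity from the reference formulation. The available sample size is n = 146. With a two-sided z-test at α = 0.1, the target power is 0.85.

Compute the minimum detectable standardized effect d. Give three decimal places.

Need Φ(δ − 1.645) = 0.85, so δ = 1.645 + 1.036 = 2.681.
(Lower-tail contribution to power is negligible for δ > 0.)
δ = d·√n ⇒ d = δ/√n = 2.681/√146 = 0.2219.

d ≈ 0.222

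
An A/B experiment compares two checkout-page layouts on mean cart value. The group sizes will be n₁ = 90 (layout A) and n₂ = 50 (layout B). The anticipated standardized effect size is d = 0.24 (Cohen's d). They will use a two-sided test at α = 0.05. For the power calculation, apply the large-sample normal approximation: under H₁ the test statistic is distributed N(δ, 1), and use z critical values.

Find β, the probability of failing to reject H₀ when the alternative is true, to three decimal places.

Noncentrality parameter: δ = d / √(1/n₁ + 1/n₂) = 0.24 / √(1/90 + 1/50) = 1.3607
Two-sided α = 0.05 → critical value z_{0.025} = 1.960.
Power = Φ(δ − 1.960) + Φ(−δ − 1.960) = Φ(-0.599) + Φ(-3.321) = 0.2745 + 0.0004 = 0.2749.
Type II error: β = 1 − power = 1 − 0.2749 = 0.7251.

β ≈ 0.725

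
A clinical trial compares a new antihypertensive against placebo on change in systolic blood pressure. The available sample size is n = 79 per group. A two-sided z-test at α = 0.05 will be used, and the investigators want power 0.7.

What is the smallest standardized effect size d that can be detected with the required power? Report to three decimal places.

d ≈ 0.395

Need Φ(δ − 1.960) = 0.7, so δ = 1.960 + 0.524 = 2.484.
(Lower-tail contribution to power is negligible for δ > 0.)
δ = d·√(n/2) ⇒ d = δ/√(n/2) = 2.484/√(79/2) = 0.3953.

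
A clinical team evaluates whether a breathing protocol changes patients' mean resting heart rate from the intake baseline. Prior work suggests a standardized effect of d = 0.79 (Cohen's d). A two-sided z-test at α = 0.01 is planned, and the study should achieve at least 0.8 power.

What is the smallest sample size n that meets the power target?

n = 19

Set Φ(δ − 2.576) = 0.8; then δ − 2.576 = Φ⁻¹(0.8) = 0.842, giving δ = 3.417.
(Ignoring the negligible lower-tail rejection probability gives the usual closed-form inversion.)
δ = d·√n ⇒ n = (δ/d)² = (3.417 / 0.79)² = 18.71.
Round up to the next whole unit.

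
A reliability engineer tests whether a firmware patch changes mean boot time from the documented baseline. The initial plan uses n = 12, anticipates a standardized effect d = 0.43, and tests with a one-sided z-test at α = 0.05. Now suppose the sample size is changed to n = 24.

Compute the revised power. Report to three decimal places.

With n = 24: δ = d·√n = 0.43 × √24 = 2.1066. Critical value z_{0.05} = 1.645.
Revised power = Φ(δ − 1.645) = Φ(0.462) = 0.6779.

Power ≈ 0.678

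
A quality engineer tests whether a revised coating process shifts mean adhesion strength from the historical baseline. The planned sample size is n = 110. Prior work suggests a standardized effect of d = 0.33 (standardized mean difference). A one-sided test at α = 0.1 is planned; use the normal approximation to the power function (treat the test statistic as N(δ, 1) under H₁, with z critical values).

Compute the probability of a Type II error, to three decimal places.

Noncentrality parameter: δ = d·√n = 0.33 × √110 = 3.4611
One-sided α = 0.1 → critical value z_{0.1} = 1.282.
Power = Φ(δ − 1.282) = Φ(2.180) = 0.9854.
Type II error: β = 1 − power = 1 − 0.9854 = 0.0146.

β ≈ 0.015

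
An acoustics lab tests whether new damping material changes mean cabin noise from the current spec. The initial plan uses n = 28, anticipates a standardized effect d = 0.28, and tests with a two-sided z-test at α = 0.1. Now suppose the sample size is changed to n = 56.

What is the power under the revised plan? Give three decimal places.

Power ≈ 0.674

With n = 56: δ = d·√n = 0.28 × √56 = 2.0953. Critical value z_{0.05} = 1.645.
Revised power = Φ(δ − 1.645) + Φ(−δ − 1.645) = Φ(0.450) + Φ(-3.740) = 0.6738 + 0.0001 = 0.6739.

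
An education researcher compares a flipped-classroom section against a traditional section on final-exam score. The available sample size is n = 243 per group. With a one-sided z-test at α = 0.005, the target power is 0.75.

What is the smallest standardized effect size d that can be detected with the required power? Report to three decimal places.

d ≈ 0.295

Required noncentrality: δ = z_{0.005} + z_{0.25} = 2.576 + 0.674 = 3.250.
δ = d·√(n/2) ⇒ d = δ/√(n/2) = 3.250/√(243/2) = 0.2949.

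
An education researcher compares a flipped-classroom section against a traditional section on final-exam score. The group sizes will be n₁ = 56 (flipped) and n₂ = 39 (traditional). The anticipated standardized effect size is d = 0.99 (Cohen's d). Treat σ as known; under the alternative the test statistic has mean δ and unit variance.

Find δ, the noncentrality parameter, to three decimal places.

δ = d / √(1/n₁ + 1/n₂) = 0.99 / √(1/56 + 1/39) = 4.7468

δ ≈ 4.747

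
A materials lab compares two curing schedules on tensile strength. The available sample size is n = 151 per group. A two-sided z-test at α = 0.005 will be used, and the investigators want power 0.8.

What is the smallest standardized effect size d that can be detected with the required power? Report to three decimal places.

Required noncentrality: δ = z_{0.0025} + z_{0.20} = 2.807 + 0.842 = 3.649.
(Lower-tail contribution to power is negligible for δ > 0.)
δ = d·√(n/2) ⇒ d = δ/√(n/2) = 3.649/√(151/2) = 0.4199.

d ≈ 0.420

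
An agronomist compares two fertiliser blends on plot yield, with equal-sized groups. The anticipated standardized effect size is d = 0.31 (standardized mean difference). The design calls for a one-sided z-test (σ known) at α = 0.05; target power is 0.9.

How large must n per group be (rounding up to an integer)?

n = 179 per group

Set Φ(δ − 1.645) = 0.9; then δ − 1.645 = Φ⁻¹(0.9) = 1.282, giving δ = 2.926.
δ = d·√(n/2) ⇒ n = 2(δ/d)² = 2 × (2.926 / 0.31)² = 178.23.
Rounding up, n = 179 per group.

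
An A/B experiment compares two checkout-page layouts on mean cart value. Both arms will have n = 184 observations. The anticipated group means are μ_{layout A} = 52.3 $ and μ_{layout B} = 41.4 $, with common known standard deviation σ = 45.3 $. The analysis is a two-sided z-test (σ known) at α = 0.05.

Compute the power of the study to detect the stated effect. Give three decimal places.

Standardized effect: d = |μ_{layout A} − μ_{layout B}| / σ = |52.3 − 41.4| / 45.3 = 0.2406
Noncentrality parameter: δ = d·√(n/2) = 0.2406 × √(184/2) = 2.3079
Critical value for a two-sided test at α = 0.05: z_{α/2} = 1.960.
Power = Φ(δ − 1.960) + Φ(−δ − 1.960) = Φ(0.348) + Φ(-4.268) = 0.6361 + 0.0000 = 0.6361.

Power ≈ 0.636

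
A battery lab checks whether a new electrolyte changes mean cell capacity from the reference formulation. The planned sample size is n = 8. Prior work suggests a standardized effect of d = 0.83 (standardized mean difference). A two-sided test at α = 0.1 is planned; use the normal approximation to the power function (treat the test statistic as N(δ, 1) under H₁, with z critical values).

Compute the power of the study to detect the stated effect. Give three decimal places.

Noncentrality parameter: λ = d·√n = 0.83 × √8 = 2.3476
Critical value for a two-sided test at α = 0.1: z_{α/2} = 1.645.
Power = Φ(λ − 1.645) + Φ(−λ − 1.645) = Φ(0.703) + Φ(-3.992) = 0.7589 + 0.0000 = 0.7589.

Power ≈ 0.759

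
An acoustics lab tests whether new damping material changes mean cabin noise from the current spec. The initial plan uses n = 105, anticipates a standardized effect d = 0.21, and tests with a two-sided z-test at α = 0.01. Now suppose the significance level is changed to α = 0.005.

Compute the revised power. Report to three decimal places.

Power ≈ 0.256

δ = d·√n = 0.21 × √105 = 2.1519 (unchanged). New critical value: z_{0.0025} = 2.807.
Revised power = Φ(δ − 2.807) + Φ(−δ − 2.807) = Φ(-0.655) + Φ(-4.959) = 0.2562 + 0.0000 = 0.2562.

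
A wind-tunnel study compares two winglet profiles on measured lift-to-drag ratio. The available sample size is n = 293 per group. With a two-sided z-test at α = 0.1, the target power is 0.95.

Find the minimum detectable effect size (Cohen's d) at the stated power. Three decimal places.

d ≈ 0.272

Required noncentrality: δ = z_{0.05} + z_{0.05} = 1.645 + 1.645 = 3.290.
(Lower-tail contribution to power is negligible for δ > 0.)
δ = d·√(n/2) ⇒ d = δ/√(n/2) = 3.290/√(293/2) = 0.2718.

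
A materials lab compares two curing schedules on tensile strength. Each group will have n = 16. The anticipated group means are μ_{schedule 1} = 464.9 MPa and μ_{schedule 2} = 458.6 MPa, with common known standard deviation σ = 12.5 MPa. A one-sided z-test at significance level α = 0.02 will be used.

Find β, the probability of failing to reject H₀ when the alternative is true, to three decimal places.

β ≈ 0.735

Standardized effect: d = |μ_{schedule 1} − μ_{schedule 2}| / σ = |464.9 − 458.6| / 12.5 = 0.5040
Noncentrality parameter: δ = d·√(n/2) = 0.5040 × √(16/2) = 1.4255
Critical value for a one-sided test at α = 0.02: z_α = 2.054.
Power = P(Z > 2.054 − δ) = Φ(-0.628) = 0.2649.
Type II error: β = 1 − power = 1 − 0.2649 = 0.7351.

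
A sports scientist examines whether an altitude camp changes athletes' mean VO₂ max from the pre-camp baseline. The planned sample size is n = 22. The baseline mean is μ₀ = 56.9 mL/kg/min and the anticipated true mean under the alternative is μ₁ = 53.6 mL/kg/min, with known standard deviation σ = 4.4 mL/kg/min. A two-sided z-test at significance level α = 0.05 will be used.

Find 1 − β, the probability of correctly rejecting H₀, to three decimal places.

Power ≈ 0.940

Standardized effect: d = |μ₁ − μ₀| / σ = |53.6 − 56.9| / 4.4 = 0.7500
Noncentrality parameter: λ = d·√n = 0.7500 × √22 = 3.5178
Critical value for a two-sided test at α = 0.05: z_{α/2} = 1.960.
Power = Φ(λ − 1.960) + Φ(−λ − 1.960) = Φ(1.558) + Φ(-5.478) = 0.9404 + 0.0000 = 0.9404.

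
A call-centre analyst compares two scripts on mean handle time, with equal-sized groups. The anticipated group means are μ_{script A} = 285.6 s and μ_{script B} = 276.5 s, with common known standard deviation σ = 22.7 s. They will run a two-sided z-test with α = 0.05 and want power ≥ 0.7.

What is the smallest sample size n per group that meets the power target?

n = 77 per group

Standardized effect: d = |μ_{script A} − μ_{script B}| / σ = |285.6 − 276.5| / 22.7 = 0.4009
Set Φ(δ − 1.960) = 0.7; then δ − 1.960 = Φ⁻¹(0.7) = 0.524, giving δ = 2.484.
(The Φ(−δ − z_{α/2}) term is vanishingly small for δ > 0 and is dropped in the standard sample-size formula.)
δ = d·√(n/2) ⇒ n = 2(δ/d)² = 2 × (2.484 / 0.4009)² = 76.81.
Round up to the next whole unit.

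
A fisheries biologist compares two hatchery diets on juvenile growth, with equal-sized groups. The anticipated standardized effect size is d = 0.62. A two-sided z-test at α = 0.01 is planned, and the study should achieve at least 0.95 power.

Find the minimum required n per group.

n = 93 per group

For power 0.95 need Φ(δ − z_{0.005}) = 0.95, so δ = z_{0.005} + z_{0.05} = 2.576 + 1.645 = 4.221.
(The Φ(−δ − z_{α/2}) term is vanishingly small for δ > 0 and is dropped in the standard sample-size formula.)
δ = d·√(n/2) ⇒ n = 2(δ/d)² = 2 × (4.221 / 0.62)² = 92.69.
Rounding up, n = 93 per group.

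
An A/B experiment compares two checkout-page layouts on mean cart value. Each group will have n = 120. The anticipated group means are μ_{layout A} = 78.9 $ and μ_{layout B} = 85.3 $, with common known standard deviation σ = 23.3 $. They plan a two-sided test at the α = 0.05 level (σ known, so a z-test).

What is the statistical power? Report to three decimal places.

Power ≈ 0.567

Standardized effect: d = |μ_{layout A} − μ_{layout B}| / σ = |78.9 − 85.3| / 23.3 = 0.2747
Noncentrality parameter: δ = d·√(n/2) = 0.2747 × √(120/2) = 2.1276
Two-sided α = 0.05 → critical value z_{0.025} = 1.960.
Power = Φ(δ − 1.960) + Φ(−δ − 1.960) = Φ(0.168) + Φ(-4.088) = 0.5666 + 0.0000 = 0.5666.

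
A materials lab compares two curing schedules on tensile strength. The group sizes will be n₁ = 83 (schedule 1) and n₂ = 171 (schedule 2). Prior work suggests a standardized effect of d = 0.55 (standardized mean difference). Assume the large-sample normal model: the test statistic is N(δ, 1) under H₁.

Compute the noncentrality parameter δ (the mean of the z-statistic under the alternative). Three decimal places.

δ ≈ 4.111

The noncentrality parameter scales effect size by the design's sample-size factor: δ = d / √(1/n₁ + 1/n₂) = 0.55 / √(1/83 + 1/171) = 4.1113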